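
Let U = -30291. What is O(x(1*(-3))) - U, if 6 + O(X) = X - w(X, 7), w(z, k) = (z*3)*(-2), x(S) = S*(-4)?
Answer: 30369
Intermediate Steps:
x(S) = -4*S
w(z, k) = -6*z (w(z, k) = (3*z)*(-2) = -6*z)
O(X) = -6 + 7*X (O(X) = -6 + (X - (-6)*X) = -6 + (X + 6*X) = -6 + 7*X)
O(x(1*(-3))) - U = (-6 + 7*(-4*(-3))) - 1*(-30291) = (-6 + 7*(-4*(-3))) + 30291 = (-6 + 7*12) + 30291 = (-6 + 84) + 30291 = 78 + 30291 = 30369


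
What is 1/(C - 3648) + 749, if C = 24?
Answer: 2714375/3624 ≈ 749.00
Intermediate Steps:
1/(C - 3648) + 749 = 1/(24 - 3648) + 749 = 1/(-3624) + 749 = -1/3624 + 749 = 2714375/3624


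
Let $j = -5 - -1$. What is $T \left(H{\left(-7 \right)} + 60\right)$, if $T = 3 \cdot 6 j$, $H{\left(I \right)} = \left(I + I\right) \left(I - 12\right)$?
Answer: $-23472$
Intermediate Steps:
$j = -4$ ($j = -5 + 1 = -4$)
$H{\left(I \right)} = 2 I \left(-12 + I\right)$
$T = -72$ ($T = 3 \cdot 6 \left(-4\right) = 18 \left(-4\right) = -72$)
$T \left(H{\left(-7 \right)} + 60\right) = - 72 \left(2 \left(-7\right) \left(-12 - 7\right) + 60\right) = - 72 \left(2 \left(-7\right) \left(-19\right) + 60\right) = - 72 \left(266 + 60\right) = \left(-72\right) 326 = -23472$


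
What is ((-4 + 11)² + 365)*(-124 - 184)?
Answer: -127512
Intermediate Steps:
((-4 + 11)² + 365)*(-124 - 184) = (7² + 365)*(-308) = (49 + 365)*(-308) = 414*(-308) = -127512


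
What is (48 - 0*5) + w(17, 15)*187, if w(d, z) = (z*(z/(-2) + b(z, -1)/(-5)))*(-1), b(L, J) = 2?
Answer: 44415/2 ≈ 22208.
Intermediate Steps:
w(d, z) = -z*(-⅖ - z/2) (w(d, z) = (z*(z/(-2) + 2/(-5)))*(-1) = (z*(z*(-½) + 2*(-⅕)))*(-1) = (z*(-z/2 - ⅖))*(-1) = (z*(-⅖ - z/2))*(-1) = -z*(-⅖ - z/2))
(48 - 0*5) + w(17, 15)*187 = (48 - 0*5) + ((⅒)*15*(4 + 5*15))*187 = (48 - 1*0) + ((⅒)*15*(4 + 75))*187 = (48 + 0) + ((⅒)*15*79)*187 = 48 + (237/2)*187 = 48 + 44319/2 = 44415/2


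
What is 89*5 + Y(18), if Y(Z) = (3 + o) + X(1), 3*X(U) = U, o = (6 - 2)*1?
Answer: 1357/3 ≈ 452.33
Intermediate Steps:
o = 4 (o = 4*1 = 4)
X(U) = U/3
Y(Z) = 22/3 (Y(Z) = (3 + 4) + (⅓)*1 = 7 + ⅓ = 22/3)
89*5 + Y(18) = 89*5 + 22/3 = 445 + 22/3 = 1357/3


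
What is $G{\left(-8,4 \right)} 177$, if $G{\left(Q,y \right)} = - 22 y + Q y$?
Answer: $-21240$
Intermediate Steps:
$G{\left(-8,4 \right)} 177 = 4 \left(-22 - 8\right) 177 = 4 \left(-30\right) 177 = \left(-120\right) 177 = -21240$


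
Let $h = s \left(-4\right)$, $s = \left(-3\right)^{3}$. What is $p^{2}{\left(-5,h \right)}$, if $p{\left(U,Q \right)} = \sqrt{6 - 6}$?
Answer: $0$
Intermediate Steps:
$s = -27$
$h = 108$ ($h = \left(-27\right) \left(-4\right) = 108$)
$p{\left(U,Q \right)} = 0$ ($p{\left(U,Q \right)} = \sqrt{0} = 0$)
$p^{2}{\left(-5,h \right)} = 0^{2} = 0$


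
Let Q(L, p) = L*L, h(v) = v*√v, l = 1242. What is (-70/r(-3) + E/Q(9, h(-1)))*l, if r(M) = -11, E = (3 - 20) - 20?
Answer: 242098/33 ≈ 7336.3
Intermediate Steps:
E = -37 (E = -17 - 20 = -37)
h(v) = v^(3/2)
Q(L, p) = L²
(-70/r(-3) + E/Q(9, h(-1)))*l = (-70/(-11) - 37/(9²))*1242 = (-70*(-1/11) - 37/81)*1242 = (70/11 - 37*1/81)*1242 = (70/11 - 37/81)*1242 = (5263/891)*1242 = 242098/33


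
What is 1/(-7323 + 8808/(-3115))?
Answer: -3115/22819953 ≈ -0.00013650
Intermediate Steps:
1/(-7323 + 8808/(-3115)) = 1/(-7323 + 8808*(-1/3115)) = 1/(-7323 - 8808/3115) = 1/(-22819953/3115) = -3115/22819953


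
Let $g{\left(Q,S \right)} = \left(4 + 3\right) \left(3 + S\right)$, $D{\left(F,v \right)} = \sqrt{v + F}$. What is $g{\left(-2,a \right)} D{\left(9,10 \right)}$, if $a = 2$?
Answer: $35 \sqrt{19} \approx 152.56$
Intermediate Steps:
$D{\left(F,v \right)} = \sqrt{F + v}$
$g{\left(Q,S \right)} = 21 + 7 S$ ($g{\left(Q,S \right)} = 7 \left(3 + S\right) = 21 + 7 S$)
$g{\left(-2,a \right)} D{\left(9,10 \right)} = \left(21 + 7 \cdot 2\right) \sqrt{9 + 10} = \left(21 + 14\right) \sqrt{19} = 35 \sqrt{19}$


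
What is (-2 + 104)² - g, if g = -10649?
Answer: 21053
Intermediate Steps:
(-2 + 104)² - g = (-2 + 104)² - 1*(-10649) = 102² + 10649 = 10404 + 10649 = 21053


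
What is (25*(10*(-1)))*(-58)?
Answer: 14500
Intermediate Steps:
(25*(10*(-1)))*(-58) = (25*(-10))*(-58) = -250*(-58) = 14500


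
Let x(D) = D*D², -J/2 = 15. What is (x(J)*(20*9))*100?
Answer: -486000000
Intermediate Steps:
J = -30 (J = -2*15 = -30)
x(D) = D³
(x(J)*(20*9))*100 = ((-30)³*(20*9))*100 = -27000*180*100 = -4860000*100 = -486000000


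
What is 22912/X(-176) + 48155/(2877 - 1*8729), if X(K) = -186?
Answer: -71518927/544236 ≈ -131.41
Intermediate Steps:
22912/X(-176) + 48155/(2877 - 1*8729) = 22912/(-186) + 48155/(2877 - 1*8729) = 22912*(-1/186) + 48155/(2877 - 8729) = -11456/93 + 48155/(-5852) = -11456/93 + 48155*(-1/5852) = -11456/93 - 48155/5852 = -71518927/544236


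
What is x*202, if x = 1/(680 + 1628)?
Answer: 101/1154 ≈ 0.087522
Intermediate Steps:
x = 1/2308 ≈ 0.00043328
x*202 = (1/2308)*202 = 101/1154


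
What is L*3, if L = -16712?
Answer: -50136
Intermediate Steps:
L*3 = -16712*3 = -50136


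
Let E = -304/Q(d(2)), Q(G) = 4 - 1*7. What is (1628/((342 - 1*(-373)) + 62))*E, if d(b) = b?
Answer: 13376/63 ≈ 212.32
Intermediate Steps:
Q(G) = -3 (Q(G) = 4 - 7 = -3)
E = 304/3 (E = -304/(-3) = -304*(-⅓) = 304/3 ≈ 101.33)
(1628/((342 - 1*(-373)) + 62))*E = (1628/((342 - 1*(-373)) + 62))*(304/3) = (1628/((342 + 373) + 62))*(304/3) = (1628/(715 + 62))*(304/3) = (1628/777)*(304/3) = (1628*(1/777))*(304/3) = (44/21)*(304/3) = 13376/63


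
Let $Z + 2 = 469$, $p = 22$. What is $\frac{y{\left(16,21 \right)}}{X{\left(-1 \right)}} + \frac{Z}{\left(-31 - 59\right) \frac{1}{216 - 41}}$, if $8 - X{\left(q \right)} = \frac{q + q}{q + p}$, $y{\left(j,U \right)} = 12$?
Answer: $- \frac{1387057}{1530} \approx -906.57$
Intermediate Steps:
$Z = 467$ ($Z = -2 + 469 = 467$)
$X{\left(q \right)} = 8 - \frac{2 q}{22 + q}$ ($X{\left(q \right)} = 8 - \frac{q + q}{q + 22} = 8 - \frac{2 q}{22 + q}$)
$\frac{y{\left(16,21 \right)}}{X{\left(-1 \right)}} + \frac{Z}{\left(-31 - 59\right) \frac{1}{216 - 41}} = \frac{12}{2 \frac{1}{22 - 1} \left(88 + 3 \left(-1\right)\right)} + \frac{467}{\left(-31 - 59\right) \frac{1}{216 - 41}} = \frac{12}{2 \cdot \frac{1}{21} \left(88 - 3\right)} + \frac{467}{\left(-90\right) \frac{1}{175}} = \frac{12}{2 \cdot \frac{1}{21} \cdot 85} + \frac{467}{\left(-90\right) \frac{1}{175}} = \frac{12}{\frac{170}{21}} + \frac{467}{- \frac{18}{35}} = 12 \cdot \frac{21}{170} + 467 \left(- \frac{35}{18}\right) = \frac{126}{85} - \frac{16345}{18} = - \frac{1387057}{1530}$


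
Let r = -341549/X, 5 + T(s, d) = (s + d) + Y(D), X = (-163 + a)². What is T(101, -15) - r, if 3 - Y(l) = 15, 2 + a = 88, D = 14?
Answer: 750650/5929 ≈ 126.61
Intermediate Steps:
a = 86 (a = -2 + 88 = 86)
Y(l) = -12 (Y(l) = 3 - 1*15 = 3 - 15 = -12)
X = 5929 (X = (-163 + 86)² = (-77)² = 5929)
T(s, d) = -17 + d + s (T(s, d) = -5 + ((s + d) - 12) = -5 + ((d + s) - 12) = -5 + (-12 + d + s) = -17 + d + s)
r = -341549/5929 ≈ -57.607
T(101, -15) - r = (-17 - 15 + 101) - 1*(-341549/5929) = 69 + 341549/5929 = 750650/5929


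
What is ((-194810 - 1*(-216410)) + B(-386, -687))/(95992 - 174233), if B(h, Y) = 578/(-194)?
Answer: -2094911/7589377 ≈ -0.27603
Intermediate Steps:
B(h, Y) = -289/97 (B(h, Y) = 578*(-1/194) = -289/97)
((-194810 - 1*(-216410)) + B(-386, -687))/(95992 - 174233) = ((-194810 - 1*(-216410)) - 289/97)/(95992 - 174233) = ((-194810 + 216410) - 289/97)/(-78241) = (21600 - 289/97)*(-1/78241) = (2094911/97)*(-1/78241) = -2094911/7589377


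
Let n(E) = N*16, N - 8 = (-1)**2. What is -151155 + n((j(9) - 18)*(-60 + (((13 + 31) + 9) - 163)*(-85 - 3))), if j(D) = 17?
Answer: -151011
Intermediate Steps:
N = 9 (N = 8 + (-1)**2 = 8 + 1 = 9)
n(E) = 144 (n(E) = 9*16 = 144)
-151155 + n((j(9) - 18)*(-60 + (((13 + 31) + 9) - 163)*(-85 - 3))) = -151155 + 144 = -151011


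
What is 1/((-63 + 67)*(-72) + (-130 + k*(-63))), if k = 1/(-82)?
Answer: -82/34213 ≈ -0.0023968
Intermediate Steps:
k = -1/82 ≈ -0.012195
1/((-63 + 67)*(-72) + (-130 + k*(-63))) = 1/((-63 + 67)*(-72) + (-130 - 1/82*(-63))) = 1/(4*(-72) + (-130 + 63/82)) = 1/(-288 - 10597/82) = 1/(-34213/82) = -82/34213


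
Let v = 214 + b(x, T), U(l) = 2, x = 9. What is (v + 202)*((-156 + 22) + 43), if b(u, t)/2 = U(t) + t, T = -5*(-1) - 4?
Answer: -38402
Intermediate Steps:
T = 1 (T = 5 - 4 = 1)
b(u, t) = 4 + 2*t (b(u, t) = 2*(2 + t) = 4 + 2*t)
v = 220 (v = 214 + (4 + 2*1) = 214 + (4 + 2) = 214 + 6 = 220)
(v + 202)*((-156 + 22) + 43) = (220 + 202)*((-156 + 22) + 43) = 422*(-134 + 43) = 422*(-91) = -38402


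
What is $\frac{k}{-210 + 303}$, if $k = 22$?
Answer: $\frac{22}{93} \approx 0.23656$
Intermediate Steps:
$\frac{k}{-210 + 303} = \frac{22}{-210 + 303} = \frac{22}{93}$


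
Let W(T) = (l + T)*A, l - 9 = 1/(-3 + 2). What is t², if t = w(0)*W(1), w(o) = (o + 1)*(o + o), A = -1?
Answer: 0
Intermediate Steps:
l = 8 (l = 9 + 1/(-3 + 2) = 9 + 1/(-1) = 9 - 1 = 8)
w(o) = 2*o*(1 + o) (w(o) = (1 + o)*(2*o) = 2*o*(1 + o))
W(T) = -8 - T (W(T) = (8 + T)*(-1) = -8 - T)
t = 0 (t = (2*0*(1 + 0))*(-8 - 1*1) = (2*0*1)*(-8 - 1) = 0*(-9) = 0)
t² = 0² = 0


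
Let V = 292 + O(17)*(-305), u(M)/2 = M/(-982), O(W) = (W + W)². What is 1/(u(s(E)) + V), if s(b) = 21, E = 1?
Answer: -491/172973429 ≈ -2.8386e-6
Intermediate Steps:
O(W) = 4*W² (O(W) = (2*W)² = 4*W²)
u(M) = -M/491 (u(M) = 2*(M/(-982)) = 2*(M*(-1/982)) = 2*(-M/982) = -M/491)
V = -352288 (V = 292 + (4*17²)*(-305) = 292 + (4*289)*(-305) = 292 + 1156*(-305) = 292 - 352580 = -352288)
1/(u(s(E)) + V) = 1/(-1/491*21 - 352288) = 1/(-21/491 - 352288) = 1/(-172973429/491) = -491/172973429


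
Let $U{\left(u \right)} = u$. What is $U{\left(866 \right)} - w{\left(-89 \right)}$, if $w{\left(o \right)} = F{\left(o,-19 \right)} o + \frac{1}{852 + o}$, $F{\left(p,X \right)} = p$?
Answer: $- \frac{5382966}{763} \approx -7055.0$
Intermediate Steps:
$w{\left(o \right)} = o^{2} + \frac{1}{852 + o}$ ($w{\left(o \right)} = o o + \frac{1}{852 + o} = o^{2} + \frac{1}{852 + o}$)
$U{\left(866 \right)} - w{\left(-89 \right)} = 866 - \frac{1 + \left(-89\right)^{3} + 852 \left(-89\right)^{2}}{852 - 89} = 866 - \frac{1 - 704969 + 852 \cdot 7921}{763} = 866 - \frac{1 - 704969 + 6748692}{763} = 866 - \frac{1}{763} \cdot 6043724 = 866 - \frac{6043724}{763} = - \frac{5382966}{763}$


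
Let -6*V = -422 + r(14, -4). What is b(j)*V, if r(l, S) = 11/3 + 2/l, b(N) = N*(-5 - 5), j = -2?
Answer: 87820/63 ≈ 1394.0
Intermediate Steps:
b(N) = -10*N (b(N) = N*(-10) = -10*N)
r(l, S) = 11/3 + 2/l (r(l, S) = 11*(1/3) + 2/l = 11/3 + 2/l)
V = 4391/63 (V = -(-422 + (11/3 + 2/14))/6 = -(-422 + (11/3 + 2*(1/14)))/6 = -(-422 + (11/3 + 1/7))/6 = -(-422 + 80/21)/6 = -1/6*(-8782/21) = 4391/63 ≈ 69.698)
b(j)*V = -10*(-2)*(4391/63) = 20*(4391/63) = 87820/63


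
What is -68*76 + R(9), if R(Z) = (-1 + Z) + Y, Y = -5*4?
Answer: -5180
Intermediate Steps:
Y = -20
R(Z) = -21 + Z (R(Z) = (-1 + Z) - 20 = -21 + Z)
-68*76 + R(9) = -68*76 + (-21 + 9) = -5168 - 12 = -5180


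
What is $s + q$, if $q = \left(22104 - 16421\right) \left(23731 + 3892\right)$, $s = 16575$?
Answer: $156998084$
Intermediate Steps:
$q = 156981509$ ($q = 5683 \cdot 27623 = 156981509$)
$s + q = 16575 + 156981509 = 156998084$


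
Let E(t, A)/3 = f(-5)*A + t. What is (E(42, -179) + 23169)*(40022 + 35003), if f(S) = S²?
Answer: 740496750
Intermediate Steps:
E(t, A) = 3*t + 75*A (E(t, A) = 3*((-5)²*A + t) = 3*(25*A + t) = 3*(t + 25*A) = 3*t + 75*A)
(E(42, -179) + 23169)*(40022 + 35003) = ((3*42 + 75*(-179)) + 23169)*(40022 + 35003) = ((126 - 13425) + 23169)*75025 = (-13299 + 23169)*75025 = 9870*75025 = 740496750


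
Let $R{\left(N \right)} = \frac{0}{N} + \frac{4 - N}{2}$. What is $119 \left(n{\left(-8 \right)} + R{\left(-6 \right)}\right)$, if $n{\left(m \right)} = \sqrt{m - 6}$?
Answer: $595 + 119 i \sqrt{14} \approx 595.0 + 445.26 i$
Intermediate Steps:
$n{\left(m \right)} = \sqrt{-6 + m}$
$R{\left(N \right)} = 2 - \frac{N}{2}$ ($R{\left(N \right)} = 0 + \left(4 - N\right) \frac{1}{2} = 0 - \left(-2 + \frac{N}{2}\right) = 2 - \frac{N}{2}$)
$119 \left(n{\left(-8 \right)} + R{\left(-6 \right)}\right) = 119 \left(\sqrt{-6 - 8} + \left(2 - -3\right)\right) = 119 \left(\sqrt{-14} + \left(2 + 3\right)\right) = 119 \left(i \sqrt{14} + 5\right) = 119 \left(5 + i \sqrt{14}\right) = 595 + 119 i \sqrt{14}$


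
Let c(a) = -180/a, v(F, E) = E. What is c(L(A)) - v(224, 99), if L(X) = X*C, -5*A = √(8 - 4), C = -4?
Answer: -423/2 ≈ -211.50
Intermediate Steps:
A = -⅖ (A = -√(8 - 4)/5 = -√4/5 = -⅕*2 = -⅖ ≈ -0.40000)
L(X) = -4*X (L(X) = X*(-4) = -4*X)
c(L(A)) - v(224, 99) = -180/((-4*(-⅖))) - 1*99 = -180/8/5 - 99 = -180*5/8 - 99 = -225/2 - 99 = -423/2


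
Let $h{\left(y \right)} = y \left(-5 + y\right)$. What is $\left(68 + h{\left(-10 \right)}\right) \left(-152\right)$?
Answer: $-33136$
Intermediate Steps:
$\left(68 + h{\left(-10 \right)}\right) \left(-152\right) = \left(68 - 10 \left(-5 - 10\right)\right) \left(-152\right) = \left(68 - -150\right) \left(-152\right) = \left(68 + 150\right) \left(-152\right) = 218 \left(-152\right) = -33136$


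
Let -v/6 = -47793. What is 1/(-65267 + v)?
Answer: 1/221491 ≈ 4.5149e-6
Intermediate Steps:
v = 286758 (v = -6*(-47793) = 286758)
1/(-65267 + v) = 1/(-65267 + 286758) = 1/221491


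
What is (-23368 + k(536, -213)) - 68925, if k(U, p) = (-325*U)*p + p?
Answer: 37012094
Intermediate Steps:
k(U, p) = p - 325*U*p (k(U, p) = -325*U*p + p = p - 325*U*p)
(-23368 + k(536, -213)) - 68925 = (-23368 - 213*(1 - 325*536)) - 68925 = (-23368 - 213*(1 - 174200)) - 68925 = (-23368 - 213*(-174199)) - 68925 = (-23368 + 37104387) - 68925 = 37081019 - 68925 = 37012094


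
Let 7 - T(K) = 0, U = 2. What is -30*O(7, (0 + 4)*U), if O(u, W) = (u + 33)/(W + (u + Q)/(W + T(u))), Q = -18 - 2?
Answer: -18000/107 ≈ -168.22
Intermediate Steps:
Q = -20
T(K) = 7 (T(K) = 7 - 1*0 = 7 + 0 = 7)
O(u, W) = (33 + u)/(W + (-20 + u)/(7 + W)) (O(u, W) = (u + 33)/(W + (u - 20)/(W + 7)) = (33 + u)/(W + (-20 + u)/(7 + W)))
-30*O(7, (0 + 4)*U) = -30*(231 + 7*7 + 33*((0 + 4)*2) + ((0 + 4)*2)*7)/(-20 + 7 + ((0 + 4)*2)**2 + 7*((0 + 4)*2)) = -30*(231 + 49 + 33*(4*2) + (4*2)*7)/(-20 + 7 + (4*2)**2 + 7*(4*2)) = -30*(231 + 49 + 33*8 + 8*7)/(-20 + 7 + 8**2 + 7*8) = -30*(231 + 49 + 264 + 56)/(-20 + 7 + 64 + 56) = -30*600/107 = -18000/107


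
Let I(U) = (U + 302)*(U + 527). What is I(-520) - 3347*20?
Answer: -68466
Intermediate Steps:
I(U) = (302 + U)*(527 + U)
I(-520) - 3347*20 = (159154 + (-520)² + 829*(-520)) - 3347*20 = (159154 + 270400 - 431080) - 66940 = -1526 - 66940 = -68466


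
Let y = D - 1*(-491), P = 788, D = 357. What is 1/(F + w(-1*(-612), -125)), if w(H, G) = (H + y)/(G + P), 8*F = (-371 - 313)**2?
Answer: 663/38775026 ≈ 1.7099e-5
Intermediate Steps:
F = 58482 (F = (-371 - 313)**2/8 = (1/8)*(-684)**2 = (1/8)*467856 = 58482)
y = 848 (y = 357 - 1*(-491) = 357 + 491 = 848)
w(H, G) = (848 + H)/(788 + G) (w(H, G) = (H + 848)/(G + 788) = (848 + H)/(788 + G))
1/(F + w(-1*(-612), -125)) = 1/(58482 + (848 - 1*(-612))/(788 - 125)) = 1/(58482 + (848 + 612)/663) = 1/(58482 + (1/663)*1460) = 1/(58482 + 1460/663) = 1/(38775026/663) = 663/38775026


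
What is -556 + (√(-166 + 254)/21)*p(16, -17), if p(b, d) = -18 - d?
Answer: -556 - 2*√22/21 ≈ -556.45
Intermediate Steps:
-556 + (√(-166 + 254)/21)*p(16, -17) = -556 + (√(-166 + 254)/21)*(-18 - 1*(-17)) = -556 + (√88*(1/21))*(-18 + 17) = -556 + ((2*√22)*(1/21))*(-1) = -556 + (2*√22/21)*(-1) = -556 - 2*√22/21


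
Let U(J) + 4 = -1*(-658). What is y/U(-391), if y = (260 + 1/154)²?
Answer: 534427227/5170088 ≈ 103.37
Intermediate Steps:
U(J) = 654 (U(J) = -4 - 1*(-658) = -4 + 658 = 654)
y = 1603281681/23716 (y = (260 + 1/154)² = (40041/154)² = 1603281681/23716 ≈ 67603.)
y/U(-391) = (1603281681/23716)/654 = (1603281681/23716)*(1/654) = 534427227/5170088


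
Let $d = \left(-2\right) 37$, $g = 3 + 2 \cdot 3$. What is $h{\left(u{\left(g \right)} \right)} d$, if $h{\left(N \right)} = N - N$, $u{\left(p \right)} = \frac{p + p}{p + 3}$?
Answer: $0$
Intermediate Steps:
$g = 9$ ($g = 3 + 6 = 9$)
$u{\left(p \right)} = \frac{2 p}{3 + p}$
$h{\left(N \right)} = 0$
$d = -74$
$h{\left(u{\left(g \right)} \right)} d = 0 \left(-74\right) = 0$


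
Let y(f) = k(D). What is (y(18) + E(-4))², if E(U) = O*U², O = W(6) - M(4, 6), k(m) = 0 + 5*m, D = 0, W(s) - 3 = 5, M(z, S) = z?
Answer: 4096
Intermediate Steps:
W(s) = 8 (W(s) = 3 + 5 = 8)
k(m) = 5*m
y(f) = 0 (y(f) = 5*0 = 0)
O = 4 (O = 8 - 1*4 = 8 - 4 = 4)
E(U) = 4*U²
(y(18) + E(-4))² = (0 + 4*(-4)²)² = (0 + 4*16)² = (0 + 64)² = 64² = 4096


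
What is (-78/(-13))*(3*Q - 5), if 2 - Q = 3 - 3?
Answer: 6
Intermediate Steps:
Q = 2 (Q = 2 - (3 - 3) = 2 - 1*0 = 2 + 0 = 2)
(-78/(-13))*(3*Q - 5) = (-78/(-13))*(3*2 - 5) = (-1/13*(-78))*(6 - 5) = 6*1 = 6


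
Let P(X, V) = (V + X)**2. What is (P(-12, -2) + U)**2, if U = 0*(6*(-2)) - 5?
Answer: 36481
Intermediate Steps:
U = -5 (U = 0*(-12) - 5 = 0 - 5 = -5)
(P(-12, -2) + U)**2 = ((-2 - 12)**2 - 5)**2 = ((-14)**2 - 5)**2 = (196 - 5)**2 = 191**2 = 36481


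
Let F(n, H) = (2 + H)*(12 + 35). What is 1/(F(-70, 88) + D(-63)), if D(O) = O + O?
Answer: 1/4104 ≈ 0.00024366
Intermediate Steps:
F(n, H) = 94 + 47*H (F(n, H) = (2 + H)*47 = 94 + 47*H)
D(O) = 2*O
1/(F(-70, 88) + D(-63)) = 1/((94 + 47*88) + 2*(-63)) = 1/((94 + 4136) - 126) = 1/(4230 - 126) = 1/4104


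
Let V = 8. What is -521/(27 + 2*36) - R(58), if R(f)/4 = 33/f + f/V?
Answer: -104902/2871 ≈ -36.539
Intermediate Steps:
R(f) = f/2 + 132/f (R(f) = 4*(33/f + f/8) = f/2 + 132/f)
-521/(27 + 2*36) - R(58) = -521/(27 + 2*36) - ((1/2)*58 + 132/58) = -521/(27 + 72) - (29 + 132*(1/58)) = -521/99 - (29 + 66/29) = -521*1/99 - 1*907/29 = -521/99 - 907/29 = -104902/2871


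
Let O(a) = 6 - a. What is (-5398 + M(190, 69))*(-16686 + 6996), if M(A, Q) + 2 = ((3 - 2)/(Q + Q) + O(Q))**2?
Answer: 44040001865/3174 ≈ 1.3875e+7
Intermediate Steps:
M(A, Q) = -2 + (6 + 1/(2*Q) - Q)**2 (M(A, Q) = -2 + ((3 - 2)/(Q + Q) + (6 - Q))**2 = -2 + (1/(2*Q) + (6 - Q))**2 = -2 + (6 + 1/(2*Q) - Q)**2)
(-5398 + M(190, 69))*(-16686 + 6996) = (-5398 + (-2 + (1/4)*(1 - 2*69**2 + 12*69)**2/69**2))*(-16686 + 6996) = (-5398 + (-2 + (1/4)*(1/4761)*(1 - 2*4761 + 828)**2))*(-9690) = (-5398 + (-2 + (1/4)*(1/4761)*(1 - 9522 + 828)**2))*(-9690) = (-5398 + (-2 + (1/4)*(1/4761)*(-8693)**2))*(-9690) = (-5398 + (-2 + (1/4)*(1/4761)*75568249))*(-9690) = (-5398 + (-2 + 75568249/19044))*(-9690) = (-5398 + 75530161/19044)*(-9690) = -27269351/19044*(-9690) = 44040001865/3174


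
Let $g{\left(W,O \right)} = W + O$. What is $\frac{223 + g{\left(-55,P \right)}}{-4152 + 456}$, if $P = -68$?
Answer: $- \frac{25}{924} \approx -0.027056$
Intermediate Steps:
$g{\left(W,O \right)} = O + W$
$\frac{223 + g{\left(-55,P \right)}}{-4152 + 456} = \frac{223 - 123}{-4152 + 456} = \frac{223 - 123}{-3696} = 100 \left(- \frac{1}{3696}\right) = - \frac{25}{924}$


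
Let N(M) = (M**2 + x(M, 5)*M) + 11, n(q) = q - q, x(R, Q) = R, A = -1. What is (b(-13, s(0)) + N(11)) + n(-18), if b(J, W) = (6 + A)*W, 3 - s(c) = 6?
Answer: 238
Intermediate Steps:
s(c) = -3 (s(c) = 3 - 1*6 = 3 - 6 = -3)
n(q) = 0
b(J, W) = 5*W (b(J, W) = (6 - 1)*W = 5*W)
N(M) = 11 + 2*M**2 (N(M) = (M**2 + M*M) + 11 = (M**2 + M**2) + 11 = 2*M**2 + 11 = 11 + 2*M**2)
(b(-13, s(0)) + N(11)) + n(-18) = (5*(-3) + (11 + 2*11**2)) + 0 = (-15 + (11 + 2*121)) + 0 = (-15 + (11 + 242)) + 0 = (-15 + 253) + 0 = 238 + 0 = 238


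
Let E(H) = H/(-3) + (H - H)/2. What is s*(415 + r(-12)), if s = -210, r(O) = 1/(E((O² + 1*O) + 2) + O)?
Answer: -1481487/17 ≈ -87146.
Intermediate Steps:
E(H) = -H/3 (E(H) = H*(-⅓) + 0*(½) = -H/3 + 0 = -H/3)
r(O) = 1/(-⅔ - O²/3 + 2*O/3) (r(O) = 1/(-((O² + 1*O) + 2)/3 + O) = 1/(-((O² + O) + 2)/3 + O) = 1/(-((O + O²) + 2)/3 + O) = 1/(-(2 + O + O²)/3 + O) = 1/((-⅔ - O/3 - O²/3) + O) = 1/(-⅔ - O²/3 + 2*O/3))
s*(415 + r(-12)) = -210*(415 + 3/(-2 - 1*(-12)² + 2*(-12))) = -210*(415 + 3/(-2 - 1*144 - 24)) = -210*(415 + 3/(-2 - 144 - 24)) = -210*(415 + 3/(-170)) = -210*(415 + 3*(-1/170)) = -210*(415 - 3/170) = -210*70547/170 = -1481487/17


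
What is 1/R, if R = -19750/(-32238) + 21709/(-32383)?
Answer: -521981577/30145246 ≈ -17.316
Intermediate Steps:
R = -30145246/521981577 (R = -19750*(-1/32238) + 21709*(-1/32383) = 9875/16119 - 21709/32383 = -30145246/521981577 ≈ -0.057752)
1/R = 1/(-30145246/521981577) = -521981577/30145246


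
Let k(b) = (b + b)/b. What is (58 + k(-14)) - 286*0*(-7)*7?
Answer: 60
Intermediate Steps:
k(b) = 2 (k(b) = (2*b)/b = 2)
(58 + k(-14)) - 286*0*(-7)*7 = (58 + 2) - 286*0*(-7)*7 = 60 - 0*7 = 60 - 286*0 = 60 + 0 = 60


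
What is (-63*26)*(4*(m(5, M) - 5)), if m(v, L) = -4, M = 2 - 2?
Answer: 58968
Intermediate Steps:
M = 0
(-63*26)*(4*(m(5, M) - 5)) = (-63*26)*(4*(-4 - 5)) = -6552*(-9) = -1638*(-36) = 58968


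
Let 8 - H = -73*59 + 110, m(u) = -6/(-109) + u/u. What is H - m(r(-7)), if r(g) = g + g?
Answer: 458230/109 ≈ 4203.9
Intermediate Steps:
r(g) = 2*g
m(u) = 115/109 (m(u) = -6*(-1/109) + 1 = 6/109 + 1 = 115/109)
H = 4205 (H = 8 - (-73*59 + 110) = 8 - (-4307 + 110) = 8 - 1*(-4197) = 8 + 4197 = 4205)
H - m(r(-7)) = 4205 - 1*115/109 = 4205 - 115/109 = 458230/109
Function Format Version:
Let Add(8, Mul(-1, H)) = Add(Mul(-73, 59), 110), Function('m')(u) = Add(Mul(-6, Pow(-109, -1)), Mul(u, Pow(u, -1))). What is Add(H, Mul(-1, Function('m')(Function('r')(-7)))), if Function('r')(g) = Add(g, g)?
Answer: Rational(458230, 109) ≈ 4203.9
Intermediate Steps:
Function('r')(g) = Mul(2, g)
Function('m')(u) = Rational(115, 109) (Function('m')(u) = Add(Mul(-6, Rational(-1, 109)), 1) = Add(Rational(6, 109), 1) = Rational(115, 109))
H = 4205 (H = Add(8, Mul(-1, Add(Mul(-73, 59), 110))) = Add(8, Mul(-1, Add(-4307, 110))) = Add(8, Mul(-1, -4197)) = Add(8, 4197) = 4205)
Add(H, Mul(-1, Function('m')(Function('r')(-7)))) = Add(4205, Mul(-1, Rational(115, 109))) = Add(4205, Rational(-115, 109)) = Rational(458230, 109)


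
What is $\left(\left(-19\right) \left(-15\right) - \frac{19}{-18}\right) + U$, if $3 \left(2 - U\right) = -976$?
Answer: $\frac{11041}{18} \approx 613.39$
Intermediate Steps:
$U = \frac{982}{3}$ ($U = 2 - - \frac{976}{3} = 2 + \frac{976}{3} = \frac{982}{3} \approx 327.33$)
$\left(\left(-19\right) \left(-15\right) - \frac{19}{-18}\right) + U = \left(\left(-19\right) \left(-15\right) - \frac{19}{-18}\right) + \frac{982}{3} = \left(285 - - \frac{19}{18}\right) + \frac{982}{3} = \left(285 + \frac{19}{18}\right) + \frac{982}{3} = \frac{5149}{18} + \frac{982}{3} = \frac{11041}{18}$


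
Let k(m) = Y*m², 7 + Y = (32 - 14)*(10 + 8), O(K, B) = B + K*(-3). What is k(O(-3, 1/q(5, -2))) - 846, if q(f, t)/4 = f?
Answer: 10046837/400 ≈ 25117.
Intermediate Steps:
q(f, t) = 4*f
O(K, B) = B - 3*K
Y = 317 (Y = -7 + (32 - 14)*(10 + 8) = -7 + 18*18 = -7 + 324 = 317)
k(m) = 317*m²
k(O(-3, 1/q(5, -2))) - 846 = 317*(1/(4*5) - 3*(-3))² - 846 = 317*(1/20 + 9)² - 846 = 317*(181/20)² - 846 = 317*(32761/400) - 846 = 10385237/400 - 846 = 10046837/400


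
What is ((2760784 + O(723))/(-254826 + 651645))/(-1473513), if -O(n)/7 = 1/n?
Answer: -1996046825/422751081571281 ≈ -4.7216e-6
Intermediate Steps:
O(n) = -7/n
((2760784 + O(723))/(-254826 + 651645))/(-1473513) = ((2760784 - 7/723)/(-254826 + 651645))/(-1473513) = ((2760784 - 7*1/723)/396819)*(-1/1473513) = ((2760784 - 7/723)*(1/396819))*(-1/1473513) = ((1996046825/723)*(1/396819))*(-1/1473513) = (1996046825/286900137)*(-1/1473513) = -1996046825/422751081571281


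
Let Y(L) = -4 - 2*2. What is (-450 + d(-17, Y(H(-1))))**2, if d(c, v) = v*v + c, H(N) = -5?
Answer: 162409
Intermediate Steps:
Y(L) = -8 (Y(L) = -4 - 4 = -8)
d(c, v) = c + v**2 (d(c, v) = v**2 + c = c + v**2)
(-450 + d(-17, Y(H(-1))))**2 = (-450 + (-17 + (-8)**2))**2 = (-450 + (-17 + 64))**2 = (-450 + 47)**2 = (-403)**2 = 162409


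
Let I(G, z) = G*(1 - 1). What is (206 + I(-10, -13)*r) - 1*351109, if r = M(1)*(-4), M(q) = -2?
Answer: -350903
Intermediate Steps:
r = 8 (r = -2*(-4) = 8)
I(G, z) = 0 (I(G, z) = G*0 = 0)
(206 + I(-10, -13)*r) - 1*351109 = (206 + 0*8) - 1*351109 = (206 + 0) - 351109 = 206 - 351109 = -350903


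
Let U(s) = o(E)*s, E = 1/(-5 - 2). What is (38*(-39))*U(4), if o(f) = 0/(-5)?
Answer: 0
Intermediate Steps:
E = -⅐ (E = 1/(-7) = -⅐ ≈ -0.14286)
o(f) = 0 (o(f) = 0*(-⅕) = 0)
U(s) = 0 (U(s) = 0*s = 0)
(38*(-39))*U(4) = (38*(-39))*0 = -1482*0 = 0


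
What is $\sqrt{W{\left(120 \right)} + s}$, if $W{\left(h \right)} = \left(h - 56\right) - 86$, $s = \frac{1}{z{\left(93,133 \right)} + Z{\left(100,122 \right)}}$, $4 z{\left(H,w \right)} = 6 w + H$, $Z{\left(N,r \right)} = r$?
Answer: $\frac{i \sqrt{41830586}}{1379} \approx 4.6901 i$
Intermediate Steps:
$z{\left(H,w \right)} = \frac{H}{4} + \frac{3 w}{2}$ ($z{\left(H,w \right)} = \frac{6 w + H}{4} = \frac{H + 6 w}{4} = \frac{H}{4} + \frac{3 w}{2}$)
$s = \frac{4}{1379}$ ($s = \frac{1}{\left(\frac{1}{4} \cdot 93 + \frac{3}{2} \cdot 133\right) + 122} = \frac{1}{\left(\frac{93}{4} + \frac{399}{2}\right) + 122} = \frac{1}{\frac{891}{4} + 122} = \frac{1}{\frac{1379}{4}} = \frac{4}{1379} \approx 0.0029007$)
$W{\left(h \right)} = -142 + h$ ($W{\left(h \right)} = \left(-56 + h\right) - 86 = -142 + h$)
$\sqrt{W{\left(120 \right)} + s} = \sqrt{\left(-142 + 120\right) + \frac{4}{1379}} = \sqrt{-22 + \frac{4}{1379}} = \sqrt{- \frac{30334}{1379}} = \frac{i \sqrt{41830586}}{1379}$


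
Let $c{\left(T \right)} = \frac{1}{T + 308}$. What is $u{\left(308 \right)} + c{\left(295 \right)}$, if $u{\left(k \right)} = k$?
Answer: $\frac{185725}{603} \approx 308.0$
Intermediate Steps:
$c{\left(T \right)} = \frac{1}{308 + T}$
$u{\left(308 \right)} + c{\left(295 \right)} = 308 + \frac{1}{308 + 295} = 308 + \frac{1}{603} = \frac{185725}{603}$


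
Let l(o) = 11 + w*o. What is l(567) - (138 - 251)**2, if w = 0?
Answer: -12758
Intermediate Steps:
l(o) = 11 (l(o) = 11 + 0*o = 11 + 0 = 11)
l(567) - (138 - 251)**2 = 11 - (138 - 251)**2 = 11 - 1*(-113)**2 = 11 - 1*12769 = 11 - 12769 = -12758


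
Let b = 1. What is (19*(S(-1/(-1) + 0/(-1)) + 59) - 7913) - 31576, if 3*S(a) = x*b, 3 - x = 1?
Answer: -115066/3 ≈ -38355.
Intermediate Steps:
x = 2 (x = 3 - 1*1 = 3 - 1 = 2)
S(a) = 2/3 (S(a) = (2*1)/3 = (1/3)*2 = 2/3)
(19*(S(-1/(-1) + 0/(-1)) + 59) - 7913) - 31576 = (19*(2/3 + 59) - 7913) - 31576 = (19*(179/3) - 7913) - 31576 = (3401/3 - 7913) - 31576 = -20338/3 - 31576 = -115066/3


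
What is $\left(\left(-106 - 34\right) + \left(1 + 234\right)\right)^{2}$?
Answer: $9025$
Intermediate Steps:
$\left(\left(-106 - 34\right) + \left(1 + 234\right)\right)^{2} = \left(-140 + 235\right)^{2} = 95^{2} = 9025$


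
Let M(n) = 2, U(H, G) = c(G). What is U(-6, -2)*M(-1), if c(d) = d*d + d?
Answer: 4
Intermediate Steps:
c(d) = d + d² (c(d) = d² + d = d + d²)
U(H, G) = G*(1 + G)
U(-6, -2)*M(-1) = -2*(1 - 2)*2 = -2*(-1)*2 = 2*2 = 4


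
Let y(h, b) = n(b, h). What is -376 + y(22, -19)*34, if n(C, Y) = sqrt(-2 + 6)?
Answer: -308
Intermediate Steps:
n(C, Y) = 2 (n(C, Y) = sqrt(4) = 2)
y(h, b) = 2
-376 + y(22, -19)*34 = -376 + 2*34 = -376 + 68 = -308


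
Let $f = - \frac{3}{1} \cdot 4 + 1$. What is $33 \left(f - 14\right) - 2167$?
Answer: $-2992$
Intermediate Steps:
$f = -11$ ($f = \left(-3\right) 1 \cdot 4 + 1 = \left(-3\right) 4 + 1 = -12 + 1 = -11$)
$33 \left(f - 14\right) - 2167 = 33 \left(-11 - 14\right) - 2167 = 33 \left(-25\right) - 2167 = -825 - 2167 = -2992$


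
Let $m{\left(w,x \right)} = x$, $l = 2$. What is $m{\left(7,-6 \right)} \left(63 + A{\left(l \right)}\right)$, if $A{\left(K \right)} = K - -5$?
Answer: $-420$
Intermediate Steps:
$A{\left(K \right)} = 5 + K$ ($A{\left(K \right)} = K + 5 = 5 + K$)
$m{\left(7,-6 \right)} \left(63 + A{\left(l \right)}\right) = - 6 \left(63 + \left(5 + 2\right)\right) = - 6 \left(63 + 7\right) = \left(-6\right) 70 = -420$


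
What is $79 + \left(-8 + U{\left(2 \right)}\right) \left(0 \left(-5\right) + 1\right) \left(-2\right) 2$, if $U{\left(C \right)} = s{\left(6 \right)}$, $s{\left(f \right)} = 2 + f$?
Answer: $79$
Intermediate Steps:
$U{\left(C \right)} = 8$ ($U{\left(C \right)} = 2 + 6 = 8$)
$79 + \left(-8 + U{\left(2 \right)}\right) \left(0 \left(-5\right) + 1\right) \left(-2\right) 2 = 79 + \left(-8 + 8\right) \left(0 \left(-5\right) + 1\right) \left(-2\right) 2 = 79 + 0 \left(0 + 1\right) \left(-2\right) 2 = 79 + 0 \cdot 1 \left(-2\right) 2 = 79 + 0 \left(\left(-2\right) 2\right) = 79 + 0 \left(-4\right) = 79 + 0 = 79$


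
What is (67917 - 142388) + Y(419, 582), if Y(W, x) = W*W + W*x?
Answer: 344948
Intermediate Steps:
Y(W, x) = W² + W*x
(67917 - 142388) + Y(419, 582) = (67917 - 142388) + 419*(419 + 582) = -74471 + 419*1001 = -74471 + 419419 = 344948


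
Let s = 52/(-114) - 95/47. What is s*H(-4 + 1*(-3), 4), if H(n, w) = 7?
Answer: -46459/2679 ≈ -17.342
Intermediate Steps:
s = -6637/2679 (s = 52*(-1/114) - 95*1/47 = -26/57 - 95/47 = -6637/2679 ≈ -2.4774)
s*H(-4 + 1*(-3), 4) = -6637/2679*7 = -46459/2679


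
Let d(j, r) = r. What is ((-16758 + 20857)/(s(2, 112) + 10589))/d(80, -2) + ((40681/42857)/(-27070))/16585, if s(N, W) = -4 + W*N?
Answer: -1159830457144231/6116910110504775 ≈ -0.18961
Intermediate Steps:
s(N, W) = -4 + N*W
((-16758 + 20857)/(s(2, 112) + 10589))/d(80, -2) + ((40681/42857)/(-27070))/16585 = ((-16758 + 20857)/((-4 + 2*112) + 10589))/(-2) + ((40681/42857)/(-27070))/16585 = (4099/((-4 + 224) + 10589))*(-½) + ((40681*(1/42857))*(-1/27070))*(1/16585) = (4099/(220 + 10589))*(-½) + ((2393/2521)*(-1/27070))*(1/16585) = (4099/10809)*(-½) - 2393/68243470*1/16585 = (4099*(1/10809))*(-½) - 2393/1131817949950 = (4099/10809)*(-½) - 2393/1131817949950 = -4099/21618 - 2393/1131817949950 = -1159830457144231/6116910110504775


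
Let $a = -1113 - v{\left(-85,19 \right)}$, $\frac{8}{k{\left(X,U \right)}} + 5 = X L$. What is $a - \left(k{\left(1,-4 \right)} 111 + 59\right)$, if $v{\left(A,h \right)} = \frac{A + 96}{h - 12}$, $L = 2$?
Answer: $- \frac{6143}{7} \approx -877.57$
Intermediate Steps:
$k{\left(X,U \right)} = \frac{8}{-5 + 2 X}$ ($k{\left(X,U \right)} = \frac{8}{-5 + X 2} = \frac{8}{-5 + 2 X}$)
$v{\left(A,h \right)} = \frac{96 + A}{-12 + h}$
$a = - \frac{7802}{7}$ ($a = -1113 - \frac{96 - 85}{-12 + 19} = -1113 - \frac{1}{7} \cdot 11 = -1113 - \frac{11}{7} = - \frac{7802}{7} \approx -1114.6$)
$a - \left(k{\left(1,-4 \right)} 111 + 59\right) = - \frac{7802}{7} - \left(\frac{8}{-5 + 2 \cdot 1} \cdot 111 + 59\right) = - \frac{7802}{7} - \left(\frac{8}{-5 + 2} \cdot 111 + 59\right) = - \frac{7802}{7} - \left(\frac{8}{-3} \cdot 111 + 59\right) = - \frac{7802}{7} - \left(8 \left(- \frac{1}{3}\right) 111 + 59\right) = - \frac{7802}{7} - \left(\left(- \frac{8}{3}\right) 111 + 59\right) = - \frac{7802}{7} - \left(-296 + 59\right) = - \frac{7802}{7} - -237 = - \frac{7802}{7} + 237 = - \frac{6143}{7}$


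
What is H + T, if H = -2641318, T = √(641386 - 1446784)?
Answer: -2641318 + I*√805398 ≈ -2.6413e+6 + 897.44*I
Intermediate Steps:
T = I*√805398 (T = √(-805398) = I*√805398 ≈ 897.44*I)
H + T = -2641318 + I*√805398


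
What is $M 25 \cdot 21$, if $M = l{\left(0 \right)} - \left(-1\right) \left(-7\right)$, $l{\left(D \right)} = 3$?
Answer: $-2100$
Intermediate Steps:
$M = -4$ ($M = 3 - \left(-1\right) \left(-7\right) = 3 - 7 = -4$)
$M 25 \cdot 21 = \left(-4\right) 25 \cdot 21 = \left(-100\right) 21 = -2100$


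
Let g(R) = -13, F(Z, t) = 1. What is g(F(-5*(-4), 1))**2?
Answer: 169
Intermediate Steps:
g(F(-5*(-4), 1))**2 = (-13)**2 = 169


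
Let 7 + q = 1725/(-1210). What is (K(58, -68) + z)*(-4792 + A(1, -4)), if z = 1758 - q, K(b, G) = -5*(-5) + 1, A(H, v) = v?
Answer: -94561206/11 ≈ -8.5965e+6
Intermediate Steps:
q = -2039/242 (q = -7 + 1725/(-1210) = -7 + 1725*(-1/1210) = -7 - 345/242 = -2039/242 ≈ -8.4256)
K(b, G) = 26 (K(b, G) = 25 + 1 = 26)
z = 427475/242 (z = 1758 - 1*(-2039/242) = 1758 + 2039/242 = 427475/242 ≈ 1766.4)
(K(58, -68) + z)*(-4792 + A(1, -4)) = (26 + 427475/242)*(-4792 - 4) = (433767/242)*(-4796) = -94561206/11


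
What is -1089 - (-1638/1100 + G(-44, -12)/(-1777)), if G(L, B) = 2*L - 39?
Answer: -1062948637/977350 ≈ -1087.6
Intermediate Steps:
G(L, B) = -39 + 2*L
-1089 - (-1638/1100 + G(-44, -12)/(-1777)) = -1089 - (-1638/1100 + (-39 + 2*(-44))/(-1777)) = -1089 - (-1638*1/1100 + (-39 - 88)*(-1/1777)) = -1089 - (-819/550 - 127*(-1/1777)) = -1089 - (-819/550 + 127/1777) = -1089 - 1*(-1385513/977350) = -1089 + 1385513/977350 = -1062948637/977350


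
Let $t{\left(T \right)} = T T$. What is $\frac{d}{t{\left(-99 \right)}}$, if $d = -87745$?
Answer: $- \frac{87745}{9801} \approx -8.9527$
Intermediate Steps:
$t{\left(T \right)} = T^{2}$
$\frac{d}{t{\left(-99 \right)}} = - \frac{87745}{\left(-99\right)^{2}} = - \frac{87745}{9801}$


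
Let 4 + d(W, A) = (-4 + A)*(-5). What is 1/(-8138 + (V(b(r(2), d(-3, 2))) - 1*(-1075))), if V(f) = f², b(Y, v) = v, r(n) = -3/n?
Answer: -1/7027 ≈ -0.00014231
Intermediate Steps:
d(W, A) = 16 - 5*A (d(W, A) = -4 + (-4 + A)*(-5) = -4 + (20 - 5*A) = 16 - 5*A)
1/(-8138 + (V(b(r(2), d(-3, 2))) - 1*(-1075))) = 1/(-8138 + ((16 - 5*2)² - 1*(-1075))) = 1/(-8138 + ((16 - 10)² + 1075)) = 1/(-8138 + (6² + 1075)) = 1/(-8138 + (36 + 1075)) = 1/(-8138 + 1111) = 1/(-7027) = -1/7027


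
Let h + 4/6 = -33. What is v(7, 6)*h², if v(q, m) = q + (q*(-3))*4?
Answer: -785477/9 ≈ -87275.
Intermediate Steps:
h = -101/3 (h = -⅔ - 33 = -101/3 ≈ -33.667)
v(q, m) = -11*q (v(q, m) = q - 3*q*4 = q - 12*q = -11*q)
v(7, 6)*h² = (-11*7)*(-101/3)² = -77*10201/9 = -785477/9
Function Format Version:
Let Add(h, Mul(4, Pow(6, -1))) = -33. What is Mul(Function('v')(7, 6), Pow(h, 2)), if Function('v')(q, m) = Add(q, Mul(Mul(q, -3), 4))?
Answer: Rational(-785477, 9) ≈ -87275.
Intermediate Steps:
h = Rational(-101, 3) (h = Add(Rational(-2, 3), -33) = Rational(-101, 3) ≈ -33.667)
Function('v')(q, m) = Mul(-11, q) (Function('v')(q, m) = Add(q, Mul(Mul(-3, q), 4)) = Add(q, Mul(-12, q)) = Mul(-11, q))
Mul(Function('v')(7, 6), Pow(h, 2)) = Mul(Mul(-11, 7), Pow(Rational(-101, 3), 2)) = Mul(-77, Rational(10201, 9)) = Rational(-785477, 9)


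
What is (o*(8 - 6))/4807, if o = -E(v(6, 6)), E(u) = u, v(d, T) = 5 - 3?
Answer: -4/4807 ≈ -0.00083212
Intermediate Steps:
v(d, T) = 2
o = -2 (o = -1*2 = -2)
(o*(8 - 6))/4807 = -2*(8 - 6)/4807 = -2*2*(1/4807) = -4*1/4807 = -4/4807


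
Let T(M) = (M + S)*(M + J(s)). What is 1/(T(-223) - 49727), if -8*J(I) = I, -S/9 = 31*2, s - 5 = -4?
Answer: 8/996269 ≈ 8.0300e-6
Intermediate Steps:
s = 1 (s = 5 - 4 = 1)
S = -558 (S = -279*2 = -9*62 = -558)
J(I) = -I/8
T(M) = (-558 + M)*(-⅛ + M) (T(M) = (M - 558)*(M - ⅛*1) = (-558 + M)*(M - ⅛) = (-558 + M)*(-⅛ + M))
1/(T(-223) - 49727) = 1/((279/4 + (-223)² - 4465/8*(-223)) - 49727) = 1/((279/4 + 49729 + 995695/8) - 49727) = 1/(1394085/8 - 49727) = 1/(996269/8) = 8/996269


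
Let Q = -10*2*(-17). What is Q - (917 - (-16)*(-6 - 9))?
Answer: -337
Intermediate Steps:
Q = 340 (Q = -20*(-17) = 340)
Q - (917 - (-16)*(-6 - 9)) = 340 - (917 - (-16)*(-6 - 9)) = 340 - (917 - (-16)*(-15)) = 340 - (917 - 1*240) = 340 - (917 - 240) = 340 - 1*677 = 340 - 677 = -337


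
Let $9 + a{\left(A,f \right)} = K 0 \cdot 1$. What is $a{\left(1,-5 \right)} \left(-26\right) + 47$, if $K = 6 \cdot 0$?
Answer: $281$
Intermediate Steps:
$K = 0$
$a{\left(A,f \right)} = -9$ ($a{\left(A,f \right)} = -9 + 0 \cdot 0 \cdot 1 = -9 + 0 \cdot 1 = -9 + 0 = -9$)
$a{\left(1,-5 \right)} \left(-26\right) + 47 = \left(-9\right) \left(-26\right) + 47 = 234 + 47 = 281$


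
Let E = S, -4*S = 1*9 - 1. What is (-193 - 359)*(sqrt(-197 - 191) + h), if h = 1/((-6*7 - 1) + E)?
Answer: 184/15 - 1104*I*sqrt(97) ≈ 12.267 - 10873.0*I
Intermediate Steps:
S = -2 (S = -(1*9 - 1)/4 = -(9 - 1)/4 = -1/4*8 = -2)
E = -2
h = -1/45 (h = 1/((-6*7 - 1) - 2) = 1/((-42 - 1) - 2) = 1/(-43 - 2) = 1/(-45) = -1/45 ≈ -0.022222)
(-193 - 359)*(sqrt(-197 - 191) + h) = (-193 - 359)*(sqrt(-197 - 191) - 1/45) = -552*(sqrt(-388) - 1/45) = -552*(2*I*sqrt(97) - 1/45) = -552*(-1/45 + 2*I*sqrt(97)) = 184/15 - 1104*I*sqrt(97)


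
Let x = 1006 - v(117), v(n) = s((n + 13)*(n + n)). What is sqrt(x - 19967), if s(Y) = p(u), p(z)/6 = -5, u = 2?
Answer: I*sqrt(18931) ≈ 137.59*I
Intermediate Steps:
p(z) = -30 (p(z) = 6*(-5) = -30)
s(Y) = -30
v(n) = -30
x = 1036 (x = 1006 - 1*(-30) = 1006 + 30 = 1036)
sqrt(x - 19967) = sqrt(1036 - 19967) = sqrt(-18931) = I*sqrt(18931)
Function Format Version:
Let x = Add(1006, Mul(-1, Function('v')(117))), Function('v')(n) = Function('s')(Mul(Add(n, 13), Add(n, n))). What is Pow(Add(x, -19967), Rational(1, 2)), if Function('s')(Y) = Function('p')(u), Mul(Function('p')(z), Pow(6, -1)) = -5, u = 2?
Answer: Mul(I, Pow(18931, Rational(1, 2))) ≈ Mul(137.59, I)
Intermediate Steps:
Function('p')(z) = -30 (Function('p')(z) = Mul(6, -5) = -30)
Function('s')(Y) = -30
Function('v')(n) = -30
x = 1036 (x = Add(1006, Mul(-1, -30)) = Add(1006, 30) = 1036)
Pow(Add(x, -19967), Rational(1, 2)) = Pow(Add(1036, -19967), Rational(1, 2)) = Pow(-18931, Rational(1, 2)) = Mul(I, Pow(18931, Rational(1, 2)))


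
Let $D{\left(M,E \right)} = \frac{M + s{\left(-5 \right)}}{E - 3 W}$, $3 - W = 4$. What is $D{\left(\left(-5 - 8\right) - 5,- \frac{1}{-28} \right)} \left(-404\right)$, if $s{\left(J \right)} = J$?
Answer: $\frac{260176}{85} \approx 3060.9$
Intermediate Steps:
$W = -1$ ($W = 3 - 4 = -1$)
$D{\left(M,E \right)} = \frac{-5 + M}{3 + E}$ ($D{\left(M,E \right)} = \frac{M - 5}{E - -3} = \frac{-5 + M}{E + 3} = \frac{-5 + M}{3 + E}$)
$D{\left(\left(-5 - 8\right) - 5,- \frac{1}{-28} \right)} \left(-404\right) = \frac{-5 - 18}{3 - \frac{1}{-28}} \left(-404\right) = \frac{-5 - 18}{3 - - \frac{1}{28}} \left(-404\right) = \frac{-5 - 18}{3 + \frac{1}{28}} \left(-404\right) = \frac{1}{\frac{85}{28}} \left(-23\right) \left(-404\right) = \frac{28}{85} \left(-23\right) \left(-404\right) = \left(- \frac{644}{85}\right) \left(-404\right) = \frac{260176}{85}$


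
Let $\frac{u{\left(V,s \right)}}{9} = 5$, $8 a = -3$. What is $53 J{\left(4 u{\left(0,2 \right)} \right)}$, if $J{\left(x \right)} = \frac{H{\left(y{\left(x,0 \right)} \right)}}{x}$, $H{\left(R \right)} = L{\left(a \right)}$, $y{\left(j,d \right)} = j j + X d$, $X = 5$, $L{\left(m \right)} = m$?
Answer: $- \frac{53}{480} \approx -0.11042$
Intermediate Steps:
$a = - \frac{3}{8}$ ($a = \frac{1}{8} \left(-3\right) = - \frac{3}{8} \approx -0.375$)
$u{\left(V,s \right)} = 45$ ($u{\left(V,s \right)} = 9 \cdot 5 = 45$)
$y{\left(j,d \right)} = j^{2} + 5 d$ ($y{\left(j,d \right)} = j j + 5 d = j^{2} + 5 d$)
$H{\left(R \right)} = - \frac{3}{8}$
$J{\left(x \right)} = - \frac{3}{8 x}$
$53 J{\left(4 u{\left(0,2 \right)} \right)} = 53 \left(- \frac{3}{8 \cdot 4 \cdot 45}\right) = 53 \left(- \frac{3}{8 \cdot 180}\right) = 53 \left(\left(- \frac{3}{8}\right) \frac{1}{180}\right) = 53 \left(- \frac{1}{480}\right) = - \frac{53}{480}$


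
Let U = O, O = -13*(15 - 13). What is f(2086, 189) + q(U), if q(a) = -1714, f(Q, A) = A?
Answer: -1525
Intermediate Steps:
O = -26 (O = -13*2 = -26)
U = -26
f(2086, 189) + q(U) = 189 - 1714 = -1525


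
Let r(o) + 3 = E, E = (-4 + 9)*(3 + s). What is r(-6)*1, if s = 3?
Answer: 27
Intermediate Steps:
E = 30 (E = (-4 + 9)*(3 + 3) = 5*6 = 30)
r(o) = 27 (r(o) = -3 + 30 = 27)
r(-6)*1 = 27*1 = 27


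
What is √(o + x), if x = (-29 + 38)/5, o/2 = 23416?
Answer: √1170845/5 ≈ 216.41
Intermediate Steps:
o = 46832 (o = 2*23416 = 46832)
x = 9/5 (x = (⅕)*9 = 9/5 ≈ 1.8000)
√(o + x) = √(46832 + 9/5) = √(234169/5) = √1170845/5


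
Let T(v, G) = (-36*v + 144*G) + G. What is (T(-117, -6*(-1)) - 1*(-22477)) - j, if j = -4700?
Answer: 32259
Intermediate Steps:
T(v, G) = -36*v + 145*G
(T(-117, -6*(-1)) - 1*(-22477)) - j = ((-36*(-117) + 145*(-6*(-1))) - 1*(-22477)) - 1*(-4700) = ((4212 + 145*6) + 22477) + 4700 = ((4212 + 870) + 22477) + 4700 = (5082 + 22477) + 4700 = 27559 + 4700 = 32259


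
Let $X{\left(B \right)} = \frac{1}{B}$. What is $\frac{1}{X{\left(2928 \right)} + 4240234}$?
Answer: $\frac{2928}{12415405153} \approx 2.3584 \cdot 10^{-7}$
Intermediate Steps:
$\frac{1}{X{\left(2928 \right)} + 4240234} = \frac{1}{\frac{1}{2928} + 4240234} = \frac{1}{\frac{12415405153}{2928}} = \frac{2928}{12415405153}$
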